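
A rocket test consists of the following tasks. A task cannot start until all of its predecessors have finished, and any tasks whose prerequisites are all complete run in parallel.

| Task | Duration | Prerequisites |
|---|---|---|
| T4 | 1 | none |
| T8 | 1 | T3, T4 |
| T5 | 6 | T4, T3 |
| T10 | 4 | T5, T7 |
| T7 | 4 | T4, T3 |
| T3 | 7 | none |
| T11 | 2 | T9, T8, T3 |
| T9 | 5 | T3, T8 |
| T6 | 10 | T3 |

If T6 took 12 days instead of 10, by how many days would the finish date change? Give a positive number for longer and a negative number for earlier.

The binding path is T3→T6 = 7+10 = 17; finish at 17 days.
T6 lies on that path, so at 12 days the path becomes 19 days.
No other chain overtakes it, so the finish is 19 days.
Change in finish: 19 − 17 = +2 days.

2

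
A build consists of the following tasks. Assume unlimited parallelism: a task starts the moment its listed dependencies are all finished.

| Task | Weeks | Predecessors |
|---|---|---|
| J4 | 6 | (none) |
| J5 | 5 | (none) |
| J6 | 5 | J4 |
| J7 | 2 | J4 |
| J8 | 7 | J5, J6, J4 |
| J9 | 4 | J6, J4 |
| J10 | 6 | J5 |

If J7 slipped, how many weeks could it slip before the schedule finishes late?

The longest chain is J4→J6→J8 = 6+5+7 = 18; overall finish 18 weeks.
J7 finishes as early as 8 and must finish by 18.
So J7 can slip 18 − 8 = 10 weeks.

10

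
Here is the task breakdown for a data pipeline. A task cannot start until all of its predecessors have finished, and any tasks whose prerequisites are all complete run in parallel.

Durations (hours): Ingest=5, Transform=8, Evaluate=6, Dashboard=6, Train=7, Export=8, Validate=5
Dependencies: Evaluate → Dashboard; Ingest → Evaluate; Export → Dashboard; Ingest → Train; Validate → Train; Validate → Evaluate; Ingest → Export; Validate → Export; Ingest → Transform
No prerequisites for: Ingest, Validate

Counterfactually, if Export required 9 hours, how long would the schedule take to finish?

20

The binding path is Ingest→Export→Dashboard = 5+8+6 = 19; finish at 19 hours.
Export lies on that path, so at 9 hours the path becomes 20 hours.
No other chain overtakes it, so the finish is 20 hours.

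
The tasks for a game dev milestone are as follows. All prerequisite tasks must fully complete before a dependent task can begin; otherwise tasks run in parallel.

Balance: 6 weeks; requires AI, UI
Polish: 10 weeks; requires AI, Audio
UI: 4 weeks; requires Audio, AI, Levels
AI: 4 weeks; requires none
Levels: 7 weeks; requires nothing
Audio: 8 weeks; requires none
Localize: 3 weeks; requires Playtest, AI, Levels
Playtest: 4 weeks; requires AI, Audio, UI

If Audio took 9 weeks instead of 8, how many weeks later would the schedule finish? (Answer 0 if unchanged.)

1

Baseline: Audio→UI→Playtest→Localize = 8+4+4+3 = 19 → 19 weeks.
Since Audio is critical, the +1 change carries straight to that chain (now 20 weeks).
No other chain overtakes it, so the finish is 20 weeks.
Change in finish: 20 − 19 = +1 weeks.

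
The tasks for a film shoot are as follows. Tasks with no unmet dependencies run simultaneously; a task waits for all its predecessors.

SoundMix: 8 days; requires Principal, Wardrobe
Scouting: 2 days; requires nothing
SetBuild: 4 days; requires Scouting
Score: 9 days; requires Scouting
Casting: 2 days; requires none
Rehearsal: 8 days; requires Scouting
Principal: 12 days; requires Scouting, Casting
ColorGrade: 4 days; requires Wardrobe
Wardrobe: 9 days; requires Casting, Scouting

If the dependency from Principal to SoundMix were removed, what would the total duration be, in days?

Original critical path: Casting→Principal→SoundMix = 2+12+8 = 22 ⇒ 22 days.
Without Principal→SoundMix, SoundMix's earliest start moves from 14 to 11.
After: Casting→Wardrobe→SoundMix = 2+9+8 = 19 → 19 days.

19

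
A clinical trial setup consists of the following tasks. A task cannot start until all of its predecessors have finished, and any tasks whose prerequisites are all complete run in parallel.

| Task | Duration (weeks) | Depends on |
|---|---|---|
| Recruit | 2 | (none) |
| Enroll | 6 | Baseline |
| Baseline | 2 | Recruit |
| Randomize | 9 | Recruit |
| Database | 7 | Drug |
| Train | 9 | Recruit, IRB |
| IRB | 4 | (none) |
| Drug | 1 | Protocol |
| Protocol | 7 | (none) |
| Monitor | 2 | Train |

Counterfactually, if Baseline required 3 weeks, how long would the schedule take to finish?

Critical path before the change: Protocol→Drug→Database = 7+1+7 = 15 giving 15 weeks.
Baseline has 5 weeks of float (longest path through it is 10).
That remains the longest chain; total 15 weeks.

15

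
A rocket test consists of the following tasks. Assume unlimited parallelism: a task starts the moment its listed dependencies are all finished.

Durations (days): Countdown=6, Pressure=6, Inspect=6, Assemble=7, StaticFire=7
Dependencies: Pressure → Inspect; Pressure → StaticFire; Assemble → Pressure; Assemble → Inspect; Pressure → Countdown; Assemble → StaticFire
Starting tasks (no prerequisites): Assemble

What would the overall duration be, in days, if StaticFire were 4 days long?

19

Actual critical path: Assemble→Pressure→StaticFire = 7+6+7 = 20 ⇒ 20 days.
StaticFire is on the critical path; changing it to 4 makes that path 17 days.
The binding chain switches to Assemble→Pressure→Inspect = 7+6+6 = 19; finish 19 days.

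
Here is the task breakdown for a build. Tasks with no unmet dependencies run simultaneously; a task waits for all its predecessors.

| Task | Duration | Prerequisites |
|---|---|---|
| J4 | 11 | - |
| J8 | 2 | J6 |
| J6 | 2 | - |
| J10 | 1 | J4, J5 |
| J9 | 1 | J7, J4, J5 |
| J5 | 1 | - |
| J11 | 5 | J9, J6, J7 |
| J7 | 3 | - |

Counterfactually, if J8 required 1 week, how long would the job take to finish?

17

The binding path is J4→J9→J11 = 11+1+5 = 17; finish at 17 weeks.
The longest path through J8 is only 4 weeks, so J8 has float 13.
The critical path is still J4→J9→J11; finish is now 17 weeks.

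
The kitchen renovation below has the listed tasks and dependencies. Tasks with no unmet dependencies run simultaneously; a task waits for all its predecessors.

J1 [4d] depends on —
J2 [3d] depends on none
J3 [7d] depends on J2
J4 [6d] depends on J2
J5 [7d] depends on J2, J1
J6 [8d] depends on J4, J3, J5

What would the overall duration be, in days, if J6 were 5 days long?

The binding path is J1→J5→J6 = 4+7+8 = 19; finish at 19 days.
Since J6 is critical, the -3 change carries straight to that chain (now 16 days).
The critical path is still J1→J5→J6; finish is now 16 days.

16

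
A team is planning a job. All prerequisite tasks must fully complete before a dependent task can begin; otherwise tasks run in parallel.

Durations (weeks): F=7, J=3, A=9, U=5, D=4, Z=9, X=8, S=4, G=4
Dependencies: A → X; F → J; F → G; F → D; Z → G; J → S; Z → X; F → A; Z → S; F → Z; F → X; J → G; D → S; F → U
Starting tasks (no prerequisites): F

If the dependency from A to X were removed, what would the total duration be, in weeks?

24

With the dependency in place, F→A→X = 7+9+8 = 24 sets the finish at 24 weeks.
Dropping A→X doesn't change X's earliest start (16); another predecessor still binds.
After: F→Z→X = 7+9+8 = 24 → 24 weeks.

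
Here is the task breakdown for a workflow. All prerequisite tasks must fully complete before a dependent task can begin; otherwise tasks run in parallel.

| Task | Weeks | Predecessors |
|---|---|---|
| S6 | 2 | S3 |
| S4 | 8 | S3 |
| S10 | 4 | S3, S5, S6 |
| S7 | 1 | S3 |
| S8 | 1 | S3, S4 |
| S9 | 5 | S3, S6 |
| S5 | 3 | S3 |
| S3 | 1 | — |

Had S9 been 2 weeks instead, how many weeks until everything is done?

The binding path is S3→S4→S8 = 1+8+1 = 10; finish at 10 weeks.
S9 is off the critical path — its longest chain is 8 weeks, giving 2 of slack.
No other chain overtakes it, so the finish is 10 weeks.

10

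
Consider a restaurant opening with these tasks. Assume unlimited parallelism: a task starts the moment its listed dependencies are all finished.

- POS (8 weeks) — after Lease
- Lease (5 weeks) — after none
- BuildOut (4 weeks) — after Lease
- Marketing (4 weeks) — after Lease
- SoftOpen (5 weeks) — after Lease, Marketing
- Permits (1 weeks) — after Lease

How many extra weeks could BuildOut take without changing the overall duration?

The longest chain is Lease→Marketing→SoftOpen = 5+4+5 = 14; overall finish 14 weeks.
Longest path through BuildOut: 9 weeks (earliest finish 9, latest finish 14).
So BuildOut can slip 14 − 9 = 5 weeks.

5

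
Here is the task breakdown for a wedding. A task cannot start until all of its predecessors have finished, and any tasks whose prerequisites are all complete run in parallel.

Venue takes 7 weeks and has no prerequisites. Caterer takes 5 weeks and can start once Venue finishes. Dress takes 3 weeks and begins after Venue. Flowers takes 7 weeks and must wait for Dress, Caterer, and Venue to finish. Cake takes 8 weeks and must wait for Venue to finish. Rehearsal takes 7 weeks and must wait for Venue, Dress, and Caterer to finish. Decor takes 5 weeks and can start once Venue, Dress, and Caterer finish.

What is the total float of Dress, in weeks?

Critical path: Venue→Caterer→Flowers = 7+5+7 = 19, so the finish is 19 weeks.
Dress finishes as early as 10 and must finish by 12.
Slack of Dress = 9 − 7 = 2 weeks.

2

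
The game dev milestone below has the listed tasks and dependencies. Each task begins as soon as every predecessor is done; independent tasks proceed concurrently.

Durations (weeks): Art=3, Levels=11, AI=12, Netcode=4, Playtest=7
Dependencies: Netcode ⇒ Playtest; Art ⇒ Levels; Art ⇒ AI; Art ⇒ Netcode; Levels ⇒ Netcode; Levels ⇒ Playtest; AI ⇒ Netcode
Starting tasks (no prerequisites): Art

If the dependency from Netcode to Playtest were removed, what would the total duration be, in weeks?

21

Before: longest chain Art→AI→Netcode→Playtest = 3+12+4+7 = 26, finish 26.
Without Netcode→Playtest, Playtest's earliest start moves from 19 to 14.
New critical path: Art→Levels→Playtest = 3+11+7 = 21 ⇒ 21 weeks.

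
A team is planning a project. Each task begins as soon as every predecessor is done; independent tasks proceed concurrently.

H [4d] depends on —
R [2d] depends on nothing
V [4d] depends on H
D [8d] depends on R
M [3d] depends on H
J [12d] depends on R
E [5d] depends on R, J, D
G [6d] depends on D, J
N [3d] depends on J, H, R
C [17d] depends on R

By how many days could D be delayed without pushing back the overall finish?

Critical path: R→J→G = 2+12+6 = 20, so the finish is 20 days.
The longest chain containing D totals 16 days.
So D can slip 14 − 10 = 4 days.

4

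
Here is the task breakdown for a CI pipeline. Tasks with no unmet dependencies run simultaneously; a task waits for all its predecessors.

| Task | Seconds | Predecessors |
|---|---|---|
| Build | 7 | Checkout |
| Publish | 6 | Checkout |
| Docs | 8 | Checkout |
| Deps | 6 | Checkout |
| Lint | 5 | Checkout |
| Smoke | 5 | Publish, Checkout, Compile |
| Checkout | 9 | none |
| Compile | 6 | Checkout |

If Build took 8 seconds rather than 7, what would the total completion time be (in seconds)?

As given, the longest chain is Checkout→Compile→Smoke = 9+6+5 = 20, so the finish is 20 seconds.
The longest path through Build is only 16 seconds, so Build has float 4.
That remains the longest chain; total 20 seconds.

20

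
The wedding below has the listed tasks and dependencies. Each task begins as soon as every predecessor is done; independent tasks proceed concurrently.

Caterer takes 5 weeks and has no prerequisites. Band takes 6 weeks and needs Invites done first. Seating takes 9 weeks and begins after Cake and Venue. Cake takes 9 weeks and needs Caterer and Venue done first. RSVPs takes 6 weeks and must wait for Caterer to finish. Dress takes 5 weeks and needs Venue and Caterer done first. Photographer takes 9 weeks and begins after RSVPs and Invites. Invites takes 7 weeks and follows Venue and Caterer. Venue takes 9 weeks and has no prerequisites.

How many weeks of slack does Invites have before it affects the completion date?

Venue→Cake→Seating = 9+9+9 = 27 sets the makespan at 27 weeks.
Invites finishes as early as 16 and must finish by 18.
Float = 27 − 25 = 2.

2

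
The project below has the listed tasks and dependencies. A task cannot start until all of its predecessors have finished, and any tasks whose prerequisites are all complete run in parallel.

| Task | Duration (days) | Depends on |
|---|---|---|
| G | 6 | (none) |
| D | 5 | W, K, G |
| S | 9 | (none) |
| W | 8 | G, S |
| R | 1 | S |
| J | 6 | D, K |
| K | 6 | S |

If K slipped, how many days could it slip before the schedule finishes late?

2

S→W→D→J = 9+8+5+6 = 28 sets the makespan at 28 days.
Longest path through K: 26 days (earliest finish 15, latest finish 17).
Float = 28 − 26 = 2.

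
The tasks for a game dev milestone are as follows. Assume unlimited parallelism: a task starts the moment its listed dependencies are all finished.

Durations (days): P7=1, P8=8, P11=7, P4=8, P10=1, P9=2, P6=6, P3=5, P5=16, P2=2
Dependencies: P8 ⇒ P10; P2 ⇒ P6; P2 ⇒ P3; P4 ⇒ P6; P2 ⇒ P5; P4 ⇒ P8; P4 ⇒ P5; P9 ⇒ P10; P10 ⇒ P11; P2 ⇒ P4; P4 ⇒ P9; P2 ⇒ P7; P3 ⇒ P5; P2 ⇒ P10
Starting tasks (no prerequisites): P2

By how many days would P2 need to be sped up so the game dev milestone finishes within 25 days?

1

Current finish: 26 days; target: 25.
P2 is on every critical path, so each day cut from P2 cuts the finish by one (this holds down to a finish of 25).
Need 26 − 25 = 1 day off P2 → P2 becomes 1 day, finish becomes 25.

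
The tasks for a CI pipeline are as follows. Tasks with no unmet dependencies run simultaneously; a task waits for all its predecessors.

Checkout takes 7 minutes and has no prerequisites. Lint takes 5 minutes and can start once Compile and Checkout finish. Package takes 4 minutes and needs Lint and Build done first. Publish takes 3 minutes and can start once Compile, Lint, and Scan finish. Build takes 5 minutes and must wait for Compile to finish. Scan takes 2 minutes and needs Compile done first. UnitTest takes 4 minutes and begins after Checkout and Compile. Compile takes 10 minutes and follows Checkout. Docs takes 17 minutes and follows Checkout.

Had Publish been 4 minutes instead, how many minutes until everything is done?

Actual critical path: Checkout→Compile→Lint→Package = 7+10+5+4 = 26 ⇒ 26 minutes.
The longest path through Publish is only 25 minutes, so Publish has float 1.
That remains the longest chain; total 26 minutes.

26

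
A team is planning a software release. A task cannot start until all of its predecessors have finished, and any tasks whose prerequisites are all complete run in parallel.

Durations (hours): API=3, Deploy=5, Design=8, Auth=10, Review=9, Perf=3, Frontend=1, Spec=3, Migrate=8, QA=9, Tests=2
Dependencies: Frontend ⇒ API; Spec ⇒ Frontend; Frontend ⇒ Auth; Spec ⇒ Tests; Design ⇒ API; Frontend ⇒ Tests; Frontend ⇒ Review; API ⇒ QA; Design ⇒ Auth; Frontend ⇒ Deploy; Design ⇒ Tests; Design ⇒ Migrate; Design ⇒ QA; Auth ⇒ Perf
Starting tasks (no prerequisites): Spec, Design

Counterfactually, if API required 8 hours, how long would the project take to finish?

Baseline: Design→Auth→Perf = 8+10+3 = 21 → 21 hours.
The longest path through API is only 20 hours, so API has float 1.
The binding chain switches to Design→API→QA = 8+8+9 = 25; finish 25 hours.

25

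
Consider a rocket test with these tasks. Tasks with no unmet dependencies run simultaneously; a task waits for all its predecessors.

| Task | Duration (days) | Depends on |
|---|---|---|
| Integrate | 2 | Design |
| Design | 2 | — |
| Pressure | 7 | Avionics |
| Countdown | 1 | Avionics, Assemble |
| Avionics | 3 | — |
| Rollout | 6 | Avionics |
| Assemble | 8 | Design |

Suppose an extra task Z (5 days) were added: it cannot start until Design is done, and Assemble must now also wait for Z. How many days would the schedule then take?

Originally the schedule takes 11 days.
With Z inserted, Assemble now waits for max(Design, Z).
New critical path: Design→Z→Assemble→Countdown = 2+5+8+1 = 16 ⇒ 16 days.

16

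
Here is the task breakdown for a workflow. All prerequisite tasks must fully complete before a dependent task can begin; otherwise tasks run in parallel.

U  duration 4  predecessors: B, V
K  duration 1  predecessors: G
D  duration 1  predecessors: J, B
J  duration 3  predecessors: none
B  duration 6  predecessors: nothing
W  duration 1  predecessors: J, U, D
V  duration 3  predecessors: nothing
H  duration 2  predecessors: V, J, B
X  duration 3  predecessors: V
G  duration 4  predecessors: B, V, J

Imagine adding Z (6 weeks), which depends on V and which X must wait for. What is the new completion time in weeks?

12

Originally the plan takes 11 weeks.
With Z inserted, X now waits for max(V, Z).
New critical path: V→Z→X = 3+6+3 = 12 ⇒ 12 weeks.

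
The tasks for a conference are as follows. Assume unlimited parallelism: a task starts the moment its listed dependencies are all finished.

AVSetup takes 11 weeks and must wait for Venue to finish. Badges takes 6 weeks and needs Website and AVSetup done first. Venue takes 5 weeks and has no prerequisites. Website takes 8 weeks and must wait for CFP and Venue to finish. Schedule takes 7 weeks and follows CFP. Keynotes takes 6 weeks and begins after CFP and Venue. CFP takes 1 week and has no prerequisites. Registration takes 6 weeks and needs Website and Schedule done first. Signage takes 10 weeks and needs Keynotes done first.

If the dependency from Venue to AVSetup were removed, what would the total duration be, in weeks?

Before: longest chain Venue→AVSetup→Badges = 5+11+6 = 22, finish 22.
Without Venue→AVSetup, AVSetup's earliest start moves from 5 to 0.
New critical path: Venue→Keynotes→Signage = 5+6+10 = 21 ⇒ 21 weeks.

21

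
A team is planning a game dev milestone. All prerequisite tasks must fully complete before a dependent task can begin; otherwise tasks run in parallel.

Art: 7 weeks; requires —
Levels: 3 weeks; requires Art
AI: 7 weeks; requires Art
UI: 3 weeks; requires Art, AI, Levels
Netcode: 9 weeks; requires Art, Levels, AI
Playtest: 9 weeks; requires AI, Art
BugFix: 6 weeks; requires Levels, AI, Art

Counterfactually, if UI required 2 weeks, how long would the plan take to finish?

Actual critical path: Art→AI→Netcode = 7+7+9 = 23 ⇒ 23 weeks.
UI has 6 weeks of float (longest path through it is 17).
No other chain overtakes it, so the finish is 23 weeks.

23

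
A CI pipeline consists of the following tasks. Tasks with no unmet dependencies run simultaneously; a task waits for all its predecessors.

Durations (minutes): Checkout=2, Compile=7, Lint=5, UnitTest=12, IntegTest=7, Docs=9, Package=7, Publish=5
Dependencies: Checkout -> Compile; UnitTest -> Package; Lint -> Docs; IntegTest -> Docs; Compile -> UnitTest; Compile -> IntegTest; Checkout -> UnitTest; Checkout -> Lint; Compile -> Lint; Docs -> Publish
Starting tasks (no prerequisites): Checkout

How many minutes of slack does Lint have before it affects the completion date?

Critical path: Checkout→Compile→IntegTest→Docs→Publish = 2+7+7+9+5 = 30, so the finish is 30 minutes.
Lint finishes as early as 14 and must finish by 16.
Slack of Lint = 11 − 9 = 2 minutes.

2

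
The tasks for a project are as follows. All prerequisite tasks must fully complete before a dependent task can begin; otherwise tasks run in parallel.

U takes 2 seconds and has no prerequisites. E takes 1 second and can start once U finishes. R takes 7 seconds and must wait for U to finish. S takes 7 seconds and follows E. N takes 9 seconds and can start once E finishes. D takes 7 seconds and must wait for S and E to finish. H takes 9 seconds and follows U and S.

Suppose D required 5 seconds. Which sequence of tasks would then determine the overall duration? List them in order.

Actual critical path: U→E→S→H = 2+1+7+9 = 19 ⇒ 19 seconds.
The longest path through D is only 17 seconds, so D has float 2.
No other chain overtakes it, so the finish is 19 seconds.

U, E, S, H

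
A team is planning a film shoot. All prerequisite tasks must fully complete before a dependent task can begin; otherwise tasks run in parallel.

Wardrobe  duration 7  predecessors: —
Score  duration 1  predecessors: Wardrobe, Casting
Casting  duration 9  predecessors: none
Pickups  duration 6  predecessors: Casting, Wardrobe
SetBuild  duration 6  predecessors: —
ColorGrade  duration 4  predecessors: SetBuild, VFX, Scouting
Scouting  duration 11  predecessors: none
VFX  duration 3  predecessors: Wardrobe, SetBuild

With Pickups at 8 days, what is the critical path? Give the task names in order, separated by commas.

Baseline: Casting→Pickups = 9+6 = 15 → 15 days.
Pickups lies on that path, so at 8 days the path becomes 17 days.
That remains the longest chain; total 17 days.

Casting, Pickups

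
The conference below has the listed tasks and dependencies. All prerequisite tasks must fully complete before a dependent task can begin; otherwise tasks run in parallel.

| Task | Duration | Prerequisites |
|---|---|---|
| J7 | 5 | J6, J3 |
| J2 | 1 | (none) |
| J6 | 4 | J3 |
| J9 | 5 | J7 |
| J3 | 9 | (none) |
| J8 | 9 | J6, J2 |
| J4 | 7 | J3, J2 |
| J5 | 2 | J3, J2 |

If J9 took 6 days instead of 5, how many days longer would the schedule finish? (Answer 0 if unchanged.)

1

Critical path before the change: J3→J6→J7→J9 = 9+4+5+5 = 23 giving 23 days.
Since J9 is critical, the +1 change carries straight to that chain (now 24 days).
No other chain overtakes it, so the finish is 24 days.
Change in finish: 24 − 23 = +1 days.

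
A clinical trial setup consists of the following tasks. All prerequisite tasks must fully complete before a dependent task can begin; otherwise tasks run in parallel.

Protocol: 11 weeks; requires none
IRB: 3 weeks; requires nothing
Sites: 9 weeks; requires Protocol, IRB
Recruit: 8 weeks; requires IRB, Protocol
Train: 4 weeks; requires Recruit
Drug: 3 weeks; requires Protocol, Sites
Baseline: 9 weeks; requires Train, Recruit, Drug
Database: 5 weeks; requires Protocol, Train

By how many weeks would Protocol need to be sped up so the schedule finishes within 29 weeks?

3

Current finish: 32 weeks; target: 29.
Protocol is on every critical path, so each week cut from Protocol cuts the finish by one (this holds down to a finish of 24).
Need 32 − 29 = 3 weeks off Protocol → Protocol becomes 8 weeks, finish becomes 29.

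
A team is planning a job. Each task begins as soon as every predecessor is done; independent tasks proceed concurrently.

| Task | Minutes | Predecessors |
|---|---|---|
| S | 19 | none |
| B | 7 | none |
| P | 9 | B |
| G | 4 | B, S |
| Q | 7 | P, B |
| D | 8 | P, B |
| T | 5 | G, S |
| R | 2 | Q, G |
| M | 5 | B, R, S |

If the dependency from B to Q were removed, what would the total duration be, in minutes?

30

Before: longest chain S→G→R→M = 19+4+2+5 = 30, finish 30.
Dropping B→Q doesn't change Q's earliest start (16); another predecessor still binds.
The longest chain is now S→G→R→M = 19+4+2+5 = 30, so the plan takes 30 minutes.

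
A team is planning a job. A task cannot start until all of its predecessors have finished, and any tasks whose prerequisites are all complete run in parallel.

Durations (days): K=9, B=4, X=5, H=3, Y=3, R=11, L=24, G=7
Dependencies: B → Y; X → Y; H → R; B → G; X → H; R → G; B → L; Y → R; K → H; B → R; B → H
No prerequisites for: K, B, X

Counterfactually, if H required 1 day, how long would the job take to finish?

28

The binding path is K→H→R→G = 9+3+11+7 = 30; finish at 30 days.
H lies on that path, so at 1 day the path becomes 28 days.
No other chain overtakes it, so the finish is 28 days.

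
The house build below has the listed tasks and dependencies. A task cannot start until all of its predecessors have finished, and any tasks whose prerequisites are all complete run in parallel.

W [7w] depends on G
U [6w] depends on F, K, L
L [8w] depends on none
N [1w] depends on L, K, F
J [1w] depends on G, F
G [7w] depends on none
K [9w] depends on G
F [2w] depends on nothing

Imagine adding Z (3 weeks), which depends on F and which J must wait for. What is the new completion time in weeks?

Originally the job takes 22 weeks.
With Z inserted, J now waits for max(G, F, Z).
New critical path: G→K→U = 7+9+6 = 22 ⇒ 22 weeks.

22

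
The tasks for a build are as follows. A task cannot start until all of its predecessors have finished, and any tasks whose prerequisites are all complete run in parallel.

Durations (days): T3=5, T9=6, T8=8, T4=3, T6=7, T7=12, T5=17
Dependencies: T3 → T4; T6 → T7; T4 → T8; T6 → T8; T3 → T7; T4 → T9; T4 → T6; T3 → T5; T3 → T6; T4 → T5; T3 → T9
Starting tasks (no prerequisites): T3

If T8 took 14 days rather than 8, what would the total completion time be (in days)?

As given, the longest chain is T3→T4→T6→T7 = 5+3+7+12 = 27, so the finish is 27 days.
T8 is off the critical path — its longest chain is 23 days, giving 4 of slack.
The binding chain switches to T3→T4→T6→T8 = 5+3+7+14 = 29; finish 29 days.

29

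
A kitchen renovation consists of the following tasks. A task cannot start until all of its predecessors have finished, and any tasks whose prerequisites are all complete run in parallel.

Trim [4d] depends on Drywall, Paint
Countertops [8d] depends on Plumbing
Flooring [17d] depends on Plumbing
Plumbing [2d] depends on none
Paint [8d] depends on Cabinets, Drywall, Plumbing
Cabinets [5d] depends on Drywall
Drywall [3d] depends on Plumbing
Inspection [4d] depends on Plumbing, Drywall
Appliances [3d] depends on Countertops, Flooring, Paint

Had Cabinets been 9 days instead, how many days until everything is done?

26

Baseline: Plumbing→Drywall→Cabinets→Paint→Trim = 2+3+5+8+4 = 22 → 22 days.
Since Cabinets is critical, the +4 change carries straight to that chain (now 26 days).
The critical path is still Plumbing→Drywall→Cabinets→Paint→Trim; finish is now 26 days.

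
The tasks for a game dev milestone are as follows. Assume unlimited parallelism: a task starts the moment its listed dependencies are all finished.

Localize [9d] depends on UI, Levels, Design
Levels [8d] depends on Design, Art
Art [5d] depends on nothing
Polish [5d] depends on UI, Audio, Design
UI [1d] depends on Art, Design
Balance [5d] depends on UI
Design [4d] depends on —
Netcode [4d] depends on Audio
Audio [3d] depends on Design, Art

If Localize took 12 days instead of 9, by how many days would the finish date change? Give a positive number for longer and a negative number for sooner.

3

The binding path is Art→Levels→Localize = 5+8+9 = 22; finish at 22 days.
Localize lies on that path, so at 12 days the path becomes 25 days.
That remains the longest chain; total 25 days.
Change in finish: 25 − 22 = +3 days.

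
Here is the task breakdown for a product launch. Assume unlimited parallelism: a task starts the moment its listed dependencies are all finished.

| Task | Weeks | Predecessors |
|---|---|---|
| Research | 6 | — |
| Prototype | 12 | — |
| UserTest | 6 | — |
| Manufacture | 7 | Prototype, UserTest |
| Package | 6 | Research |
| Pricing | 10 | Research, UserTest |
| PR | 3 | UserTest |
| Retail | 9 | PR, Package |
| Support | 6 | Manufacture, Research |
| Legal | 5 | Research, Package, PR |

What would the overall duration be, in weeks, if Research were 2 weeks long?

25

Actual critical path: Prototype→Manufacture→Support = 12+7+6 = 25 ⇒ 25 weeks.
The longest path through Research is only 21 weeks, so Research has float 4.
The critical path is still Prototype→Manufacture→Support; finish is now 25 weeks.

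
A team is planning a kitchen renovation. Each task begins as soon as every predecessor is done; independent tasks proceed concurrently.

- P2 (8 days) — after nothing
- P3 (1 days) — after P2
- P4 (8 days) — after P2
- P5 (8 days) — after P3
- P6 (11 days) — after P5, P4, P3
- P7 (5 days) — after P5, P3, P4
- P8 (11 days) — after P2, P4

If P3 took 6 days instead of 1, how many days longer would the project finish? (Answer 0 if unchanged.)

Actual critical path: P2→P3→P5→P6 = 8+1+8+11 = 28 ⇒ 28 days.
P3 is on the critical path; changing it to 6 makes that path 33 days.
That remains the longest chain; total 33 days.
Change in finish: 33 − 28 = +5 days.

5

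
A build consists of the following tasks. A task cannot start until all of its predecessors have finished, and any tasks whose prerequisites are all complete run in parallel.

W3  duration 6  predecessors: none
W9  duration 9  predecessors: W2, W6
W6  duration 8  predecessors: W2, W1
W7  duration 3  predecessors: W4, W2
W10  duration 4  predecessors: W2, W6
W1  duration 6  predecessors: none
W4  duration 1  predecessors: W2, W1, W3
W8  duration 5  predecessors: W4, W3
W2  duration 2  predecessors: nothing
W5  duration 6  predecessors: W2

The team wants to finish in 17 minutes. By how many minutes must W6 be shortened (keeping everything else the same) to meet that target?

Current finish: 23 minutes; target: 17.
W6 is on every critical path, so each minute cut from W6 cuts the finish by one (this holds down to a finish of 16).
Need 23 − 17 = 6 minutes off W6 → W6 becomes 2 minutes, finish becomes 17.

6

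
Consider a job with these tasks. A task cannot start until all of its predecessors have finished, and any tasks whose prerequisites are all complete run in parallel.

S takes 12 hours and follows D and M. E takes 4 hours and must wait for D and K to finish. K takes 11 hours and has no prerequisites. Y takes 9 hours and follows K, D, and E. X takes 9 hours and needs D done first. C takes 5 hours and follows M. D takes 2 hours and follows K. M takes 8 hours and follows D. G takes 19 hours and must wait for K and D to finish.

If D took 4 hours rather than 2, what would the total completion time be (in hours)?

Baseline: K→D→M→S = 11+2+8+12 = 33 → 33 hours.
Since D is critical, the +2 change carries straight to that chain (now 35 hours).
The critical path is still K→D→M→S; finish is now 35 hours.

35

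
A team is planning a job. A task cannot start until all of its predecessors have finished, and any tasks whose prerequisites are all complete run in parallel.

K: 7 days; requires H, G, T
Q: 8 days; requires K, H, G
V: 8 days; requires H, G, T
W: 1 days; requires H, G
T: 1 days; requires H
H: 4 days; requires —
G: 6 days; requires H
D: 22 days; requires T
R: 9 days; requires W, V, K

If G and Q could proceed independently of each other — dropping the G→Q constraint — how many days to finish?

Original critical path: H→T→D = 4+1+22 = 27 ⇒ 27 days.
Dropping G→Q doesn't change Q's earliest start (17); another predecessor still binds.
The longest chain is now H→T→D = 4+1+22 = 27, so the job takes 27 days.

27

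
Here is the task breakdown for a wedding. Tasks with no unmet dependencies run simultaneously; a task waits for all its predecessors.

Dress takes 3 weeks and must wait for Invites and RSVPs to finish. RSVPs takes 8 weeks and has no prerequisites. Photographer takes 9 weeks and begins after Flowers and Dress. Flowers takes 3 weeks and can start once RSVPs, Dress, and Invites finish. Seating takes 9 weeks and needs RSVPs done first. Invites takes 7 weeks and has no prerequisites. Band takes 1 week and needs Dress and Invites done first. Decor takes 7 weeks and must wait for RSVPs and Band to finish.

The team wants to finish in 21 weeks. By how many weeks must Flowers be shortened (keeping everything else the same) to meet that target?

2

Current finish: 23 weeks; target: 21.
Flowers is on every critical path, so each week cut from Flowers cuts the finish by one (this holds down to a finish of 21).
Need 23 − 21 = 2 weeks off Flowers → Flowers becomes 1 week, finish becomes 21.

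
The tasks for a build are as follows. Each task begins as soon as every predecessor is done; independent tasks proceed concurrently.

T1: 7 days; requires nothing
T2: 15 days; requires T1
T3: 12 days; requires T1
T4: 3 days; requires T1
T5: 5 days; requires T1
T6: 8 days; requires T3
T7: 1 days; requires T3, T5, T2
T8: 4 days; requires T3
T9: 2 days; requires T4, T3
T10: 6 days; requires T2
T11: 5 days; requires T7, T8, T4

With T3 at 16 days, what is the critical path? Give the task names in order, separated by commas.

T1, T3, T8, T11

As given, the longest chain is T1→T3→T8→T11 = 7+12+4+5 = 28, so the finish is 28 days.
Since T3 is critical, the +4 change carries straight to that chain (now 32 days).
The critical path is still T1→T3→T8→T11; finish is now 32 days.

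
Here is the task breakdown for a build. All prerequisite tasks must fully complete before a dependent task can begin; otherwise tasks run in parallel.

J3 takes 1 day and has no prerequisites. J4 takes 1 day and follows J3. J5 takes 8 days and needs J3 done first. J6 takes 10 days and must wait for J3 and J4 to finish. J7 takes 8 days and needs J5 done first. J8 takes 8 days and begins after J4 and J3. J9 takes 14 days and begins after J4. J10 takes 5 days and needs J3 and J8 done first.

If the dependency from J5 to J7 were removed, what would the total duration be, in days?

16

With the dependency in place, J3→J5→J7 = 1+8+8 = 17 sets the finish at 17 days.
Without J5→J7, J7's earliest start moves from 9 to 0.
New critical path: J3→J4→J9 = 1+1+14 = 16 ⇒ 16 days.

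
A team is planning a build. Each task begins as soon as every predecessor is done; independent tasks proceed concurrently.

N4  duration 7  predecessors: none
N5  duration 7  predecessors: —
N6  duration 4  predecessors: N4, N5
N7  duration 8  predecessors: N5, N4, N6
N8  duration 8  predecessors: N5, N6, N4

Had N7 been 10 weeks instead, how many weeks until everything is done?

Baseline: N4→N6→N7 = 7+4+8 = 19 → 19 weeks.
N7 is on the critical path; changing it to 10 makes that path 21 weeks.
That remains the longest chain; total 21 weeks.

21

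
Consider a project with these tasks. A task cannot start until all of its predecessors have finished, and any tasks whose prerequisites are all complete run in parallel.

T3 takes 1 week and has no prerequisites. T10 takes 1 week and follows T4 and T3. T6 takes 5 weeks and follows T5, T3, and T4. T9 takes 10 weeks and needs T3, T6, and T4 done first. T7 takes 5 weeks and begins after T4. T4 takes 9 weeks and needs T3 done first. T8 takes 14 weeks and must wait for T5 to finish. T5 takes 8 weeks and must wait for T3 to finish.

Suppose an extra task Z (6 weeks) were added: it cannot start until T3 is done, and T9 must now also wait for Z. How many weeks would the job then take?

Originally the job takes 25 weeks.
With Z inserted, T9 now waits for max(T3, T6, T4, Z).
New critical path: T3→T4→T6→T9 = 1+9+5+10 = 25 ⇒ 25 weeks.

25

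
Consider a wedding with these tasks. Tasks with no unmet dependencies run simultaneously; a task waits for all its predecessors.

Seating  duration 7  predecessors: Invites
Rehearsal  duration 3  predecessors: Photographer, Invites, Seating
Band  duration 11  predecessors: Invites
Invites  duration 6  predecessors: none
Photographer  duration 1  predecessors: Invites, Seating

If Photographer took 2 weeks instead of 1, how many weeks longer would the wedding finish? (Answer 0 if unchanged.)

Baseline: Invites→Seating→Photographer→Rehearsal = 6+7+1+3 = 17 → 17 weeks.
Photographer is on the critical path; changing it to 2 makes that path 18 weeks.
No other chain overtakes it, so the finish is 18 weeks.
Change in finish: 18 − 17 = +1 weeks.

1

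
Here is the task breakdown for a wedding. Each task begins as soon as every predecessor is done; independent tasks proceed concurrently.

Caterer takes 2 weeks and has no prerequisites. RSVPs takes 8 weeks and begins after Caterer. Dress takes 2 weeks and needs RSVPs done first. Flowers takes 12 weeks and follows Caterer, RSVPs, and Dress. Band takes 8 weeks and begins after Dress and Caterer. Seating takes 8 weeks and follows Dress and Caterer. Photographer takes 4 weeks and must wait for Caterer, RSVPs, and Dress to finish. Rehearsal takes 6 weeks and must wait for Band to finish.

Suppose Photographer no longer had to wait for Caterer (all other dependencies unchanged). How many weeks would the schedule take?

Before: longest chain Caterer→RSVPs→Dress→Band→Rehearsal = 2+8+2+8+6 = 26, finish 26.
Dropping Caterer→Photographer doesn't change Photographer's earliest start (12); another predecessor still binds.
New critical path: Caterer→RSVPs→Dress→Band→Rehearsal = 2+8+2+8+6 = 26 ⇒ 26 weeks.

26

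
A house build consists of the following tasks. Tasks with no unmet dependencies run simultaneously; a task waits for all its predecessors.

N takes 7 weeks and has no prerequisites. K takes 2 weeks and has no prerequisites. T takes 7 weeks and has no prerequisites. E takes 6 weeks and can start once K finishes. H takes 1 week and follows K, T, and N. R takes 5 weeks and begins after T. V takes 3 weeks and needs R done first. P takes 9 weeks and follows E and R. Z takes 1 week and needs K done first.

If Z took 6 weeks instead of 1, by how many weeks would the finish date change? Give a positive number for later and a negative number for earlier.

As given, the longest chain is T→R→P = 7+5+9 = 21, so the finish is 21 weeks.
Z is off the critical path — its longest chain is 3 weeks, giving 18 of slack.
The critical path is still T→R→P; finish is now 21 weeks.
Change in finish: 21 − 21 = +0 weeks.

0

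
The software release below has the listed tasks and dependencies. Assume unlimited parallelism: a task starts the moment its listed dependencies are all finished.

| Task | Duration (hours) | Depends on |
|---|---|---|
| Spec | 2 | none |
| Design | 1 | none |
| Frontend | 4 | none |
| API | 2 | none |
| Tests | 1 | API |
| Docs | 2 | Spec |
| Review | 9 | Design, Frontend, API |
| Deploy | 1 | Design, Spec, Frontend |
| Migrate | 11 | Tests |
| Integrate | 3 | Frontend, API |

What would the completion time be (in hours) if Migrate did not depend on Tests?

With the dependency in place, API→Tests→Migrate = 2+1+11 = 14 sets the finish at 14 hours.
Without Tests→Migrate, Migrate's earliest start moves from 3 to 0.
After: Frontend→Review = 4+9 = 13 → 13 hours.

13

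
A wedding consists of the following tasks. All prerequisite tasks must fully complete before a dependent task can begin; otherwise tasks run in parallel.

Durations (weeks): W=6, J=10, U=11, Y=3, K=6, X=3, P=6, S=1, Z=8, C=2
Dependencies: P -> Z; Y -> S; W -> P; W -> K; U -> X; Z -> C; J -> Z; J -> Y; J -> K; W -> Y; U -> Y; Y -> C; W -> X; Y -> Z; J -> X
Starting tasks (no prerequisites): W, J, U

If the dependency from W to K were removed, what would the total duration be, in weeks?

Before: longest chain U→Y→Z→C = 11+3+8+2 = 24, finish 24.
Dropping W→K doesn't change K's earliest start (10); another predecessor still binds.
New critical path: U→Y→Z→C = 11+3+8+2 = 24 ⇒ 24 weeks.

24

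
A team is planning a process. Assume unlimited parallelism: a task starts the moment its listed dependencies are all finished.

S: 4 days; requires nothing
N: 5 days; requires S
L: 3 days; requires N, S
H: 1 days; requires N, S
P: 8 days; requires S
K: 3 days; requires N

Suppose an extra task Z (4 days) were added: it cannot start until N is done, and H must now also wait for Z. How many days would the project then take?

14

Originally the project takes 12 days.
With Z inserted, H now waits for max(N, S, Z).
New critical path: S→N→Z→H = 4+5+4+1 = 14 ⇒ 14 days.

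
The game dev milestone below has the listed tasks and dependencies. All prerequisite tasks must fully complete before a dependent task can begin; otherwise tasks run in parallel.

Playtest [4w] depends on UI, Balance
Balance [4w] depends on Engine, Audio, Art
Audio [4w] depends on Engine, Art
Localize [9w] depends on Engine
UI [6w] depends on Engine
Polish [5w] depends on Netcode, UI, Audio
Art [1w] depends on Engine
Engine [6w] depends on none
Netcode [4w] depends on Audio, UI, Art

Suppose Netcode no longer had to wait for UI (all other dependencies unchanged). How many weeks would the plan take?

With the dependency in place, Engine→UI→Netcode→Polish = 6+6+4+5 = 21 sets the finish at 21 weeks.
Without UI→Netcode, Netcode's earliest start moves from 12 to 11.
After: Engine→Art→Audio→Netcode→Polish = 6+1+4+4+5 = 20 → 20 weeks.

20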